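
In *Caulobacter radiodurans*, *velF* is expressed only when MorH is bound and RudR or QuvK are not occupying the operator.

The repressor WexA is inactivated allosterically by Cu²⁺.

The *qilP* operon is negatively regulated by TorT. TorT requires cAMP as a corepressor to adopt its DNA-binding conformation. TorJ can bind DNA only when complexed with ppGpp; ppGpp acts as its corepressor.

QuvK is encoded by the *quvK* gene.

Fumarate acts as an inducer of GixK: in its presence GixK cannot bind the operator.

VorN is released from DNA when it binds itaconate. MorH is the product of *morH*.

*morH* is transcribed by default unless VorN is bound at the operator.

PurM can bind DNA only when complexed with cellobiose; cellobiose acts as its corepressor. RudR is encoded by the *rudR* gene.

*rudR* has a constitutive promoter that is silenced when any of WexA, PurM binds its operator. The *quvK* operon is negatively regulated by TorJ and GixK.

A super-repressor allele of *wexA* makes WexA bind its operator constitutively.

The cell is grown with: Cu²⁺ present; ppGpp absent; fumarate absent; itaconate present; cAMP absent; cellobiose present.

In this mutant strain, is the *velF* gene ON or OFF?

WexA is constitutively active in this strain.
Cellobiose is present, so PurM is active.
With repressor WexA bound, *rudR* is not transcribed.
So RudR is not produced.
Itaconate is present, so VorN is inactive.
With no repressor bound, *morH* is transcribed.
So MorH is produced and active.
ppGpp is absent, so TorJ is inactive.
Fumarate is absent, so GixK is active.
With repressor GixK bound, *quvK* is not transcribed.
So QuvK is not produced.
No repressor is bound and MorH is active, so *velF* is transcribed.

ON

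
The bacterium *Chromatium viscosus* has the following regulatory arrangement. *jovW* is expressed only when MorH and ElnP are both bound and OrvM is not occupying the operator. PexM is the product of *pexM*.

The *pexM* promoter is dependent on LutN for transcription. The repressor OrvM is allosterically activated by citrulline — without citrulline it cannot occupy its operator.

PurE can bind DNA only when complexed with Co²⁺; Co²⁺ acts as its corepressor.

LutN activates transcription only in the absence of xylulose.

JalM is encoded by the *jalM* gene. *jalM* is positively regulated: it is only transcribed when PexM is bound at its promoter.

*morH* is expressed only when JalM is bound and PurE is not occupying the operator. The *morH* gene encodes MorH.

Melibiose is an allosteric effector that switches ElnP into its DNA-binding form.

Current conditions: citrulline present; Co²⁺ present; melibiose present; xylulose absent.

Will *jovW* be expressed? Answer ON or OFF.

Citrulline is present, so OrvM is active.
Co²⁺ is present, so PurE is active.
Xylulose is absent, so LutN is active.
No repressor is bound and LutN is active, so *pexM* is transcribed.
So PexM is produced and active.
No repressor is bound and PexM is active, so *jalM* is transcribed.
So JalM is produced and active.
With repressor PurE bound, *morH* is not transcribed.
So MorH is not produced.
Melibiose is present, so ElnP is active.
With repressor OrvM bound, *jovW* is not transcribed.

OFF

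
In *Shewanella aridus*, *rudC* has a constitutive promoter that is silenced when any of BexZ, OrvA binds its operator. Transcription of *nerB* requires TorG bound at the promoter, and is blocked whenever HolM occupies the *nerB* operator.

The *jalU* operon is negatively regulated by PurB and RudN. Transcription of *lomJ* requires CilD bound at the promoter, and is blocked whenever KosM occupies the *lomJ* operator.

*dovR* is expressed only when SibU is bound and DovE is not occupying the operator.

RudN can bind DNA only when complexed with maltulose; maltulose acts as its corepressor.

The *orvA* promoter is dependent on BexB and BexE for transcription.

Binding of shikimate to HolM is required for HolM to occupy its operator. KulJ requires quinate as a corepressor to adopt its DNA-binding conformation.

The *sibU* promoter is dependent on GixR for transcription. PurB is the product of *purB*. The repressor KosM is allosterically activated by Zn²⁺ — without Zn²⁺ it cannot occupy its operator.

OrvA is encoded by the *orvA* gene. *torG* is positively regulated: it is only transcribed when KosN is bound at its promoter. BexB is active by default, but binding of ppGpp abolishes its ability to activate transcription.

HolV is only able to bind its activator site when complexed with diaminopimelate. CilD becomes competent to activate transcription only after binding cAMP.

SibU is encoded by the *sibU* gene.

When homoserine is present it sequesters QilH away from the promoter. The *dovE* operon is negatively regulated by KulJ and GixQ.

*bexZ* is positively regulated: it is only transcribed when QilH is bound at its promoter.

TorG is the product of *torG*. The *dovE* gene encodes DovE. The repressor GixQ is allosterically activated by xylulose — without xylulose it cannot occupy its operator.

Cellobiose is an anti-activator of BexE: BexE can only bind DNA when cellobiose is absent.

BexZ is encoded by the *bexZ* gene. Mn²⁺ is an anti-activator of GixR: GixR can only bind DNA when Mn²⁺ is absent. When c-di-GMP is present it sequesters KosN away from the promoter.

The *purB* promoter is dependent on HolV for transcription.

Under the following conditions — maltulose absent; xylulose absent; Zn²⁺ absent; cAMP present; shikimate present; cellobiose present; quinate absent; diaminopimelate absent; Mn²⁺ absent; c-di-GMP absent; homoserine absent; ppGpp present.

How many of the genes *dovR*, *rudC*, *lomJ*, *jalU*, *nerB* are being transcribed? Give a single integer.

Quinate is absent, so KulJ is inactive.
Xylulose is absent, so GixQ is inactive.
With no repressor bound, *dovE* is transcribed.
So DovE is produced and active.
Mn²⁺ is absent, so GixR is active.
No repressor is bound and GixR is active, so *sibU* is transcribed.
So SibU is produced and active.
With repressor DovE bound, *dovR* is not transcribed.
→ *dovR* is OFF.
Homoserine is absent, so QilH is active.
No repressor is bound and QilH is active, so *bexZ* is transcribed.
So BexZ is produced and active.
ppGpp is present, so BexB is inactive.
Cellobiose is present, so BexE is inactive.
Required activator BexB is absent, so *orvA* is not transcribed.
So OrvA is not produced.
With repressor BexZ bound, *rudC* is not transcribed.
→ *rudC* is OFF.
Zn²⁺ is absent, so KosM is inactive.
cAMP is present, so CilD is active.
No repressor is bound and CilD is active, so *lomJ* is transcribed.
→ *lomJ* is ON.
Diaminopimelate is absent, so HolV is inactive.
Required activator HolV is absent, so *purB* is not transcribed.
So PurB is not produced.
Maltulose is absent, so RudN is inactive.
With no repressor bound, *jalU* is transcribed.
→ *jalU* is ON.
c-di-GMP is absent, so KosN is active.
No repressor is bound and KosN is active, so *torG* is transcribed.
So TorG is produced and active.
Shikimate is present, so HolM is active.
With repressor HolM bound, *nerB* is not transcribed.
→ *nerB* is OFF.
2 of the 5 genes are transcribed.

2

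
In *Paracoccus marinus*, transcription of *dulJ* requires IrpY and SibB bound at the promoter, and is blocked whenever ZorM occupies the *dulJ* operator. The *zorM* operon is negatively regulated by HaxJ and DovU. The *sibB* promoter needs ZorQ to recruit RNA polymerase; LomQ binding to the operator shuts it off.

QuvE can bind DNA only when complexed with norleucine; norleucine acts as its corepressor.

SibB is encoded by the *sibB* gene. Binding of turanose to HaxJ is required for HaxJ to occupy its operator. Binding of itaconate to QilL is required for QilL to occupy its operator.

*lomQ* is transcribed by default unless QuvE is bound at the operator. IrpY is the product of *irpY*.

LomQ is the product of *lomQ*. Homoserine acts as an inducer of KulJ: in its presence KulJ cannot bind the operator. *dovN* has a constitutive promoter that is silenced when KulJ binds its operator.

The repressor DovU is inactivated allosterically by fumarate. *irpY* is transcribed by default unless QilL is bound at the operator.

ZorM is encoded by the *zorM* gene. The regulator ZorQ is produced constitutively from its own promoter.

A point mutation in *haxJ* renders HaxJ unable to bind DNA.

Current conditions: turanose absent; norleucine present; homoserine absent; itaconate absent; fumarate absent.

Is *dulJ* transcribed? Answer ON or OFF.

ON

HaxJ is non-functional in this strain, so it has no effect.
Fumarate is absent, so DovU is active.
With repressor DovU bound, *zorM* is not transcribed.
So ZorM is not produced.
Itaconate is absent, so QilL is inactive.
With no repressor bound, *irpY* is transcribed.
So IrpY is produced and active.
Norleucine is present, so QuvE is active.
With repressor QuvE bound, *lomQ* is not transcribed.
So LomQ is not produced.
ZorQ is produced constitutively and is active.
No repressor is bound and ZorQ is active, so *sibB* is transcribed.
So SibB is produced and active.
No repressor is bound and IrpY and SibB are active, so *dulJ* is transcribed.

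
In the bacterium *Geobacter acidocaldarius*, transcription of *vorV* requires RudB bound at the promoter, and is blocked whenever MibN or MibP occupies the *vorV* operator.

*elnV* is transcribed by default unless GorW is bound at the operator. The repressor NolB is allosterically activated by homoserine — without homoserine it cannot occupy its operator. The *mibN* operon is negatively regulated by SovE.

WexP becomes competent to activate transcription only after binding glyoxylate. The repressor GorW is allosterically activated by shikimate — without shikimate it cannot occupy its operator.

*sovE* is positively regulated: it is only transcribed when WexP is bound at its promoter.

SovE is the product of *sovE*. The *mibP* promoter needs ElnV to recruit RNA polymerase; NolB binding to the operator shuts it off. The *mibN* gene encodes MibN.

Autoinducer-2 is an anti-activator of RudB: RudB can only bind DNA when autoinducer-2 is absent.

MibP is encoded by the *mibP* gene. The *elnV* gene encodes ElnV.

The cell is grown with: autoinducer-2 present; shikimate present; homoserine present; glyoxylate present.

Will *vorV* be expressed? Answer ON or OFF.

OFF

Glyoxylate is present, so WexP is active.
No repressor is bound and WexP is active, so *sovE* is transcribed.
So SovE is produced and active.
With repressor SovE bound, *mibN* is not transcribed.
So MibN is not produced.
Shikimate is present, so GorW is active.
With repressor GorW bound, *elnV* is not transcribed.
So ElnV is not produced.
Homoserine is present, so NolB is active.
With repressor NolB bound, *mibP* is not transcribed.
So MibP is not produced.
Autoinducer-2 is present, so RudB is inactive.
Required activator RudB is absent, so *vorV* is not transcribed.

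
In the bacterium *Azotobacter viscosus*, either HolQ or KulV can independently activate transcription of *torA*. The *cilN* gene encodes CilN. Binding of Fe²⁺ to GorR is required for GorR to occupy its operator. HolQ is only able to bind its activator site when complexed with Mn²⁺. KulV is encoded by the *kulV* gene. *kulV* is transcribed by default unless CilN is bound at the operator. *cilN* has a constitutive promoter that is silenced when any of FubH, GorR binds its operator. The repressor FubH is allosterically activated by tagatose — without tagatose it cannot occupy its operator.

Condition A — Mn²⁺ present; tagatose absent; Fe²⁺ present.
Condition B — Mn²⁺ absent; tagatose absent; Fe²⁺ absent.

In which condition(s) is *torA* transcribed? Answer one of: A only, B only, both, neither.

A only

Condition A:
Mn²⁺ is present, so HolQ is active.
Tagatose is absent, so FubH is inactive.
Fe²⁺ is present, so GorR is active.
With repressor GorR bound, *cilN* is not transcribed.
So CilN is not produced.
With no repressor bound, *kulV* is transcribed.
So KulV is produced and active.
Activator HolQ is present, so *torA* is transcribed.
→ *torA* is ON in A.
Condition B:
Mn²⁺ is absent, so HolQ is inactive.
Tagatose is absent, so FubH is inactive.
Fe²⁺ is absent, so GorR is inactive.
With no repressor bound, *cilN* is transcribed.
So CilN is produced and active.
With repressor CilN bound, *kulV* is not transcribed.
So KulV is not produced.
No activator is available at the *torA* promoter, so *torA* is not transcribed.
→ *torA* is OFF in B.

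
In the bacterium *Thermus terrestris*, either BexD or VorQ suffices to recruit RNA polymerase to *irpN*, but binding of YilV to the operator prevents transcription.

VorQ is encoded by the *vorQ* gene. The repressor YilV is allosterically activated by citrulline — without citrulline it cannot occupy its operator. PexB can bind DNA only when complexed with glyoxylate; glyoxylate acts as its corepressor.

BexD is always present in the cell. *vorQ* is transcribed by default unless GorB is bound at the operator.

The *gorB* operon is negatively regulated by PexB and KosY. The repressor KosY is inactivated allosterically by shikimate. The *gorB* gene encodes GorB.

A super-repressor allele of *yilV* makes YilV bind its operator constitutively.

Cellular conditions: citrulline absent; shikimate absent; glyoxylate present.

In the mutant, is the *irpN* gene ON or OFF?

BexD is produced constitutively and is active.
Glyoxylate is present, so PexB is active.
Shikimate is absent, so KosY is active.
With repressor PexB bound, *gorB* is not transcribed.
So GorB is not produced.
With no repressor bound, *vorQ* is transcribed.
So VorQ is produced and active.
YilV is constitutively active in this strain.
With repressor YilV bound, *irpN* is not transcribed.

OFF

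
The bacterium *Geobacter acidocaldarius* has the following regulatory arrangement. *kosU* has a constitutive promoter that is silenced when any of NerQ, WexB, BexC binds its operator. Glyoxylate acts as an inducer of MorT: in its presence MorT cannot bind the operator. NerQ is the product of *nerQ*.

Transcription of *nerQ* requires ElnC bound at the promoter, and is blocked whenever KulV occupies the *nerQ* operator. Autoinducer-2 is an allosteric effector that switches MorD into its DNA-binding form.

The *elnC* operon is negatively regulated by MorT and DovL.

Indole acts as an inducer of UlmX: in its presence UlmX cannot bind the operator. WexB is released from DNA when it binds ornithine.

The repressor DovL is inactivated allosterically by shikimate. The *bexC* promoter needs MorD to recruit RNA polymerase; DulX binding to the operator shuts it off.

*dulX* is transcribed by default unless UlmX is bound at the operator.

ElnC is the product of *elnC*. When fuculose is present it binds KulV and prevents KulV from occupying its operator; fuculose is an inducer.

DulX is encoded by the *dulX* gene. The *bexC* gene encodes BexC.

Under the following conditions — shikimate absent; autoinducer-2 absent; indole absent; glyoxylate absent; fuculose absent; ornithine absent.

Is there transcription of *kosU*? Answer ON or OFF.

Fuculose is absent, so KulV is active.
Glyoxylate is absent, so MorT is active.
Shikimate is absent, so DovL is active.
With repressor MorT bound, *elnC* is not transcribed.
So ElnC is not produced.
With repressor KulV bound, *nerQ* is not transcribed.
So NerQ is not produced.
Ornithine is absent, so WexB is active.
Indole is absent, so UlmX is active.
With repressor UlmX bound, *dulX* is not transcribed.
So DulX is not produced.
Autoinducer-2 is absent, so MorD is inactive.
Required activator MorD is absent, so *bexC* is not transcribed.
So BexC is not produced.
With repressor WexB bound, *kosU* is not transcribed.

OFF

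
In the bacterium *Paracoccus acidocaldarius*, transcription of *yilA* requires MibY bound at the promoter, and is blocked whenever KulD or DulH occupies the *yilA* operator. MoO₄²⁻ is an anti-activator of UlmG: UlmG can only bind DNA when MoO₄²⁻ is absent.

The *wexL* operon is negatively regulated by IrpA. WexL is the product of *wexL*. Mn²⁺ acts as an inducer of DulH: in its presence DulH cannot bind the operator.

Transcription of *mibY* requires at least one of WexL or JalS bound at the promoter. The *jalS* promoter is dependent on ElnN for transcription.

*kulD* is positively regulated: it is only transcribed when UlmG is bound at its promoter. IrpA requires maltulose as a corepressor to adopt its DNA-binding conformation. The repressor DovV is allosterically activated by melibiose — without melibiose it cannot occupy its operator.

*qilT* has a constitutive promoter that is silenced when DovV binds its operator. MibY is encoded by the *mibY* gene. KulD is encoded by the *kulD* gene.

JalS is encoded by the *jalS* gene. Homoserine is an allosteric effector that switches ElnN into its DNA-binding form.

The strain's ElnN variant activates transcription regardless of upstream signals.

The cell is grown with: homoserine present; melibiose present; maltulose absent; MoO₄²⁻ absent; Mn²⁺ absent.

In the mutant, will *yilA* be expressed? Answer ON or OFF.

OFF

MoO₄²⁻ is absent, so UlmG is active.
No repressor is bound and UlmG is active, so *kulD* is transcribed.
So KulD is produced and active.
Maltulose is absent, so IrpA is inactive.
With no repressor bound, *wexL* is transcribed.
So WexL is produced and active.
ElnN is constitutively active in this strain.
No repressor is bound and ElnN is active, so *jalS* is transcribed.
So JalS is produced and active.
Activator WexL is present, so *mibY* is transcribed.
So MibY is produced and active.
Mn²⁺ is absent, so DulH is active.
With repressor KulD bound, *yilA* is not transcribed.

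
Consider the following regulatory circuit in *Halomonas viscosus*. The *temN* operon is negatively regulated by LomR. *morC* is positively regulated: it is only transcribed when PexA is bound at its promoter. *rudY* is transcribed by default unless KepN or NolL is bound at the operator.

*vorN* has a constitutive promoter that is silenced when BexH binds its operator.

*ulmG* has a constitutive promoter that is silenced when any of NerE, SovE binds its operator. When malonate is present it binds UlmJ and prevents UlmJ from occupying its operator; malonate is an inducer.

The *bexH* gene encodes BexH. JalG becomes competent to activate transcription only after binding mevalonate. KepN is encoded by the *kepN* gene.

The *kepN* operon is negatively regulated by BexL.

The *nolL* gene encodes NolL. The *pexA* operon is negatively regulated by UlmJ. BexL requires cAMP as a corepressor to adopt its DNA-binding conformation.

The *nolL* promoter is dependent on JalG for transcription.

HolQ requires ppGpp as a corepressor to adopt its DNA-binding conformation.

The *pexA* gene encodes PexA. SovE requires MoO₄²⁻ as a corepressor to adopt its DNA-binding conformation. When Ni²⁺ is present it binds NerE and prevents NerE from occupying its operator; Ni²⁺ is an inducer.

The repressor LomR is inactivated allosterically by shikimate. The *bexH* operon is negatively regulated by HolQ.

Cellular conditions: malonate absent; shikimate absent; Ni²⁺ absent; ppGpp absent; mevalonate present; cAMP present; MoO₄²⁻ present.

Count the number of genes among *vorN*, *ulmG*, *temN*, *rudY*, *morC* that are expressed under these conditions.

ppGpp is absent, so HolQ is inactive.
With no repressor bound, *bexH* is transcribed.
So BexH is produced and active.
With repressor BexH bound, *vorN* is not transcribed.
→ *vorN* is OFF.
Ni²⁺ is absent, so NerE is active.
MoO₄²⁻ is present, so SovE is active.
With repressor NerE bound, *ulmG* is not transcribed.
→ *ulmG* is OFF.
Shikimate is absent, so LomR is active.
With repressor LomR bound, *temN* is not transcribed.
→ *temN* is OFF.
cAMP is present, so BexL is active.
With repressor BexL bound, *kepN* is not transcribed.
So KepN is not produced.
Mevalonate is present, so JalG is active.
No repressor is bound and JalG is active, so *nolL* is transcribed.
So NolL is produced and active.
With repressor NolL bound, *rudY* is not transcribed.
→ *rudY* is OFF.
Malonate is absent, so UlmJ is active.
With repressor UlmJ bound, *pexA* is not transcribed.
So PexA is not produced.
Required activator PexA is absent, so *morC* is not transcribed.
→ *morC* is OFF.
0 of the 5 genes are transcribed.

0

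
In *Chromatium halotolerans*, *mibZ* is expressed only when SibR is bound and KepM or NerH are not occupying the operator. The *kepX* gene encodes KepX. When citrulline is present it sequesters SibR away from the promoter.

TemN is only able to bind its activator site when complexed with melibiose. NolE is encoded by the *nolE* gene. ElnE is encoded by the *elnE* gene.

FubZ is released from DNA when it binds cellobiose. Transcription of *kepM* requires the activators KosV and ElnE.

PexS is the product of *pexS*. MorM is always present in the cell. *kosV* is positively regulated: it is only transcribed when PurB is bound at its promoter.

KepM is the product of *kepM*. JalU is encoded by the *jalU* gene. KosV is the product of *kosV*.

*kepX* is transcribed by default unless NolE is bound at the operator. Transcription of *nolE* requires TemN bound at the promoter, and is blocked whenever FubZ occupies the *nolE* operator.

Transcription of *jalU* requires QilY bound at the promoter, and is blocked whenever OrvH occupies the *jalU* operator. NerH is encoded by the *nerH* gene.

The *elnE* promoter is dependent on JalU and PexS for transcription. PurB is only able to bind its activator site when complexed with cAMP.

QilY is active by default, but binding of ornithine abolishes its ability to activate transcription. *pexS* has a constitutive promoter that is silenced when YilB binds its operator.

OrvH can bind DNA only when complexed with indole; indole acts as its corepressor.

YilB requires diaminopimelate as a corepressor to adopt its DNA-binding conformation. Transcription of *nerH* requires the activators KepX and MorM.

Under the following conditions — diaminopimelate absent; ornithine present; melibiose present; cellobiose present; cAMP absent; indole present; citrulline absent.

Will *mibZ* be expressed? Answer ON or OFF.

ON

cAMP is absent, so PurB is inactive.
Required activator PurB is absent, so *kosV* is not transcribed.
So KosV is not produced.
Indole is present, so OrvH is active.
Ornithine is present, so QilY is inactive.
With repressor OrvH bound, *jalU* is not transcribed.
So JalU is not produced.
Diaminopimelate is absent, so YilB is inactive.
With no repressor bound, *pexS* is transcribed.
So PexS is produced and active.
Required activator JalU is absent, so *elnE* is not transcribed.
So ElnE is not produced.
Required activator KosV is absent, so *kepM* is not transcribed.
So KepM is not produced.
Melibiose is present, so TemN is active.
Cellobiose is present, so FubZ is inactive.
No repressor is bound and TemN is active, so *nolE* is transcribed.
So NolE is produced and active.
With repressor NolE bound, *kepX* is not transcribed.
So KepX is not produced.
MorM is produced constitutively and is active.
Required activator KepX is absent, so *nerH* is not transcribed.
So NerH is not produced.
Citrulline is absent, so SibR is active.
No repressor is bound and SibR is active, so *mibZ* is transcribed.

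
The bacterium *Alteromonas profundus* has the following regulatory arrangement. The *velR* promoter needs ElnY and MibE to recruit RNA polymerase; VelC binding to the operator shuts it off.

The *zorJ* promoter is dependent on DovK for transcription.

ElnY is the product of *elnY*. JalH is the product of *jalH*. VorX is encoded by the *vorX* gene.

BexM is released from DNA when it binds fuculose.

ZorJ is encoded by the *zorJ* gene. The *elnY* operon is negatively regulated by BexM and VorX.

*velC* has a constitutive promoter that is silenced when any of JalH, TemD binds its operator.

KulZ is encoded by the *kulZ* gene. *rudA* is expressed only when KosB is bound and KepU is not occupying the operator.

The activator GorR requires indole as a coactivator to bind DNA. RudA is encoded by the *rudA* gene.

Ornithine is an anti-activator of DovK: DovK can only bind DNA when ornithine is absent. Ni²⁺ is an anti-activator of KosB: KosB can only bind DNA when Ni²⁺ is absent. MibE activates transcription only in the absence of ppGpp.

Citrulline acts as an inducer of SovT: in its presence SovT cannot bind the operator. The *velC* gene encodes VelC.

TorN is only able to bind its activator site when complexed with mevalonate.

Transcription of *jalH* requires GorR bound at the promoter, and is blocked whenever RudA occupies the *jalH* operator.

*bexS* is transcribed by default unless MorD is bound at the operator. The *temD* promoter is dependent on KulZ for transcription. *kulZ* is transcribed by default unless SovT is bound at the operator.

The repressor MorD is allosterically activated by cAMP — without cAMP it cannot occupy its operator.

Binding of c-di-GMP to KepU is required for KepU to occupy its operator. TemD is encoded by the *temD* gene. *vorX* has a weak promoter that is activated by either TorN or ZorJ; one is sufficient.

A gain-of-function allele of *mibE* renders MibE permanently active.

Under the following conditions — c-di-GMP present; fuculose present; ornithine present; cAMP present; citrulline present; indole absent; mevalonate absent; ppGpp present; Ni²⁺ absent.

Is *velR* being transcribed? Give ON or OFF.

Fuculose is present, so BexM is inactive.
Mevalonate is absent, so TorN is inactive.
Ornithine is present, so DovK is inactive.
Required activator DovK is absent, so *zorJ* is not transcribed.
So ZorJ is not produced.
No activator is available at the *vorX* promoter, so *vorX* is not transcribed.
So VorX is not produced.
With no repressor bound, *elnY* is transcribed.
So ElnY is produced and active.
c-di-GMP is present, so KepU is active.
Ni²⁺ is absent, so KosB is active.
With repressor KepU bound, *rudA* is not transcribed.
So RudA is not produced.
Indole is absent, so GorR is inactive.
Required activator GorR is absent, so *jalH* is not transcribed.
So JalH is not produced.
Citrulline is present, so SovT is inactive.
With no repressor bound, *kulZ* is transcribed.
So KulZ is produced and active.
No repressor is bound and KulZ is active, so *temD* is transcribed.
So TemD is produced and active.
With repressor TemD bound, *velC* is not transcribed.
So VelC is not produced.
MibE is constitutively active in this strain.
No repressor is bound and ElnY and MibE are active, so *velR* is transcribed.

ON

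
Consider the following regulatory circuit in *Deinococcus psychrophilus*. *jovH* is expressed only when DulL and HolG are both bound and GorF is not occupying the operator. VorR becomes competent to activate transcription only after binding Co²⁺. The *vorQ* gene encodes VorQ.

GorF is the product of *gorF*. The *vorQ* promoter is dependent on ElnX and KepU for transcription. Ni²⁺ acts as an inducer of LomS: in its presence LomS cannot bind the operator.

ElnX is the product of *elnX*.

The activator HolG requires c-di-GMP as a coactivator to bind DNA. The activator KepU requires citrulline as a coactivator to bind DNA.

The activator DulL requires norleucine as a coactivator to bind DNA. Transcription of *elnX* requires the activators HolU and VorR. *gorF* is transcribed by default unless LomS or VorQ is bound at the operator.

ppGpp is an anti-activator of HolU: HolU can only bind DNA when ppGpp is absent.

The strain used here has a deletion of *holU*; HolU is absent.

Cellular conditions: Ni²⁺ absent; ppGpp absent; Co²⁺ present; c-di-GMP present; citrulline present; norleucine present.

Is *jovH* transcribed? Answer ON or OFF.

Norleucine is present, so DulL is active.
c-di-GMP is present, so HolG is active.
Ni²⁺ is absent, so LomS is active.
HolU is non-functional in this strain, so it has no effect.
Co²⁺ is present, so VorR is active.
Required activator HolU is absent, so *elnX* is not transcribed.
So ElnX is not produced.
Citrulline is present, so KepU is active.
Required activator ElnX is absent, so *vorQ* is not transcribed.
So VorQ is not produced.
With repressor LomS bound, *gorF* is not transcribed.
So GorF is not produced.
No repressor is bound and DulL and HolG are active, so *jovH* is transcribed.

ON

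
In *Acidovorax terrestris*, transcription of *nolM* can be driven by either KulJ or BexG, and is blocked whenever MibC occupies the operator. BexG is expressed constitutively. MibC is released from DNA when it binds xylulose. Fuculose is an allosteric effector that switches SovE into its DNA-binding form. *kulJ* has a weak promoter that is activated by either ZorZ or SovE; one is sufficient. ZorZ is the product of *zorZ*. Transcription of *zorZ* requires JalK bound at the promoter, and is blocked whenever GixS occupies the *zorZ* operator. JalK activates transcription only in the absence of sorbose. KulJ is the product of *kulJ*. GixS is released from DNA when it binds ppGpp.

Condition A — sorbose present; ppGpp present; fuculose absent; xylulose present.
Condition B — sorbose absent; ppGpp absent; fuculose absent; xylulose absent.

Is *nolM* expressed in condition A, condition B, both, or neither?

Condition A:
Sorbose is present, so JalK is inactive.
ppGpp is present, so GixS is inactive.
Required activator JalK is absent, so *zorZ* is not transcribed.
So ZorZ is not produced.
Fuculose is absent, so SovE is inactive.
No activator is available at the *kulJ* promoter, so *kulJ* is not transcribed.
So KulJ is not produced.
Xylulose is present, so MibC is inactive.
BexG is produced constitutively and is active.
Activator BexG is present, so *nolM* is transcribed.
→ *nolM* is ON in A.
Condition B:
Sorbose is absent, so JalK is active.
ppGpp is absent, so GixS is active.
With repressor GixS bound, *zorZ* is not transcribed.
So ZorZ is not produced.
Fuculose is absent, so SovE is inactive.
No activator is available at the *kulJ* promoter, so *kulJ* is not transcribed.
So KulJ is not produced.
Xylulose is absent, so MibC is active.
BexG is produced constitutively and is active.
With repressor MibC bound, *nolM* is not transcribed.
→ *nolM* is OFF in B.

A only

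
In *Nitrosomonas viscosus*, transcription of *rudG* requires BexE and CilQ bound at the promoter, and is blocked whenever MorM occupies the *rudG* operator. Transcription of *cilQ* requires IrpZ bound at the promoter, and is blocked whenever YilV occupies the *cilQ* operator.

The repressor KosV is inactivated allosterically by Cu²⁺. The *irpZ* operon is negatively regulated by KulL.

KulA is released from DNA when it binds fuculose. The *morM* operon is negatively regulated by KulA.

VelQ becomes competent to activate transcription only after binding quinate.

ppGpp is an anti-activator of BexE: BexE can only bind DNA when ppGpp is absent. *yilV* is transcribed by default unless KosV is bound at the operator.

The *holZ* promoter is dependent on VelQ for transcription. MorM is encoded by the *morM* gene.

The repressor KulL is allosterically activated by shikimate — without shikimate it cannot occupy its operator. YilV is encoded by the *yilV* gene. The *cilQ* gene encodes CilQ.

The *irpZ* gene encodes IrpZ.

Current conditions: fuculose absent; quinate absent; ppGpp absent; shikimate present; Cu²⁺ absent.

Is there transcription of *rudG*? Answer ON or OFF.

ppGpp is absent, so BexE is active.
Fuculose is absent, so KulA is active.
With repressor KulA bound, *morM* is not transcribed.
So MorM is not produced.
Shikimate is present, so KulL is active.
With repressor KulL bound, *irpZ* is not transcribed.
So IrpZ is not produced.
Cu²⁺ is absent, so KosV is active.
With repressor KosV bound, *yilV* is not transcribed.
So YilV is not produced.
Required activator IrpZ is absent, so *cilQ* is not transcribed.
So CilQ is not produced.
Required activator CilQ is absent, so *rudG* is not transcribed.

OFF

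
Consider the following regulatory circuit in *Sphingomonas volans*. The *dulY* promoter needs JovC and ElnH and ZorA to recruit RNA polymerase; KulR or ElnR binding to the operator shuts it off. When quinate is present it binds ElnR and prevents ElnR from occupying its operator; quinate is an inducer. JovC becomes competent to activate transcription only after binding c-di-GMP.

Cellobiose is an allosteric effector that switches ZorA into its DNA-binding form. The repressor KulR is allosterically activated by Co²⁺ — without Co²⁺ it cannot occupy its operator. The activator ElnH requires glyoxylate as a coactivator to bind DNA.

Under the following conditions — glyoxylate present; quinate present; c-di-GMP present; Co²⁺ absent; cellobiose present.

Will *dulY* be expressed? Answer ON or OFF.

ON

c-di-GMP is present, so JovC is active.
Glyoxylate is present, so ElnH is active.
Co²⁺ is absent, so KulR is inactive.
Quinate is present, so ElnR is inactive.
Cellobiose is present, so ZorA is active.
No repressor is bound and JovC and ElnH and ZorA are active, so *dulY* is transcribed.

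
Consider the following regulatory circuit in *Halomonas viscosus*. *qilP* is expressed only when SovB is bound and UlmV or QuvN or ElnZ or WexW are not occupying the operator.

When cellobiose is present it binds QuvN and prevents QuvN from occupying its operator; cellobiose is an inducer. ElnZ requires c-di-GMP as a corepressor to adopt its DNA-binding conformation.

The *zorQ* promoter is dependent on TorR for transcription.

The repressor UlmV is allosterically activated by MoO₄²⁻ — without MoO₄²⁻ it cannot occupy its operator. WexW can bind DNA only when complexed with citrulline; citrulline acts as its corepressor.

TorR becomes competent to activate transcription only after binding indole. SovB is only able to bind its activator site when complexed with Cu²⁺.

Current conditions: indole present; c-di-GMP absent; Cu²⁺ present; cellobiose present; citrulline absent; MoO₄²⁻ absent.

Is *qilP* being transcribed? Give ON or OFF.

MoO₄²⁻ is absent, so UlmV is inactive.
Cu²⁺ is present, so SovB is active.
Cellobiose is present, so QuvN is inactive.
c-di-GMP is absent, so ElnZ is inactive.
Citrulline is absent, so WexW is inactive.
No repressor is bound and SovB is active, so *qilP* is transcribed.

ON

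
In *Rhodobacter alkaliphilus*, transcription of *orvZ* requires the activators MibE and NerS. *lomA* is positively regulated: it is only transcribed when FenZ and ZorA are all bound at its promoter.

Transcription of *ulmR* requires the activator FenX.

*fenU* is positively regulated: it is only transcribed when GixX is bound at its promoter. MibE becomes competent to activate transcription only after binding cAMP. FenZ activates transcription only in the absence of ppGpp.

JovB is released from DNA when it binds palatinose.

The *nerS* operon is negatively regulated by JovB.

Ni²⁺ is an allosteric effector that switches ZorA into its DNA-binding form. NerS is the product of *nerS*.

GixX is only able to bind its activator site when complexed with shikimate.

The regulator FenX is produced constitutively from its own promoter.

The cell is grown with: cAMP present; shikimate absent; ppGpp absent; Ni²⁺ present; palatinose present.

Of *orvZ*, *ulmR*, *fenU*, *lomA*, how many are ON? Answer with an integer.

3

cAMP is present, so MibE is active.
Palatinose is present, so JovB is inactive.
With no repressor bound, *nerS* is transcribed.
So NerS is produced and active.
No repressor is bound and MibE and NerS are active, so *orvZ* is transcribed.
→ *orvZ* is ON.
FenX is produced constitutively and is active.
No repressor is bound and FenX is active, so *ulmR* is transcribed.
→ *ulmR* is ON.
Shikimate is absent, so GixX is inactive.
Required activator GixX is absent, so *fenU* is not transcribed.
→ *fenU* is OFF.
ppGpp is absent, so FenZ is active.
Ni²⁺ is present, so ZorA is active.
No repressor is bound and FenZ and ZorA are active, so *lomA* is transcribed.
→ *lomA* is ON.
3 of the 4 genes are transcribed.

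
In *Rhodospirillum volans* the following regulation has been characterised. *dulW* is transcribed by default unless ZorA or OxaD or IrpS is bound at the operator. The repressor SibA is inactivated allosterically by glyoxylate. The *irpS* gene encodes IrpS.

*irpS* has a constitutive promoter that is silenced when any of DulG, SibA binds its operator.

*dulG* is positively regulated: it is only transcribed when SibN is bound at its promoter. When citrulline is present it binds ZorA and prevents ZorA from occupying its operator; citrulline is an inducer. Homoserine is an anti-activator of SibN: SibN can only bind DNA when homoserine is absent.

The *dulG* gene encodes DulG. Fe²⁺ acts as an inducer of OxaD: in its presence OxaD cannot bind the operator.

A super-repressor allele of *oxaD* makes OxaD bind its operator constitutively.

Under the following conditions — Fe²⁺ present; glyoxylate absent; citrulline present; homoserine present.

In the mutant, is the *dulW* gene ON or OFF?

Citrulline is present, so ZorA is inactive.
OxaD is constitutively active in this strain.
Homoserine is present, so SibN is inactive.
Required activator SibN is absent, so *dulG* is not transcribed.
So DulG is not produced.
Glyoxylate is absent, so SibA is active.
With repressor SibA bound, *irpS* is not transcribed.
So IrpS is not produced.
With repressor OxaD bound, *dulW* is not transcribed.

OFF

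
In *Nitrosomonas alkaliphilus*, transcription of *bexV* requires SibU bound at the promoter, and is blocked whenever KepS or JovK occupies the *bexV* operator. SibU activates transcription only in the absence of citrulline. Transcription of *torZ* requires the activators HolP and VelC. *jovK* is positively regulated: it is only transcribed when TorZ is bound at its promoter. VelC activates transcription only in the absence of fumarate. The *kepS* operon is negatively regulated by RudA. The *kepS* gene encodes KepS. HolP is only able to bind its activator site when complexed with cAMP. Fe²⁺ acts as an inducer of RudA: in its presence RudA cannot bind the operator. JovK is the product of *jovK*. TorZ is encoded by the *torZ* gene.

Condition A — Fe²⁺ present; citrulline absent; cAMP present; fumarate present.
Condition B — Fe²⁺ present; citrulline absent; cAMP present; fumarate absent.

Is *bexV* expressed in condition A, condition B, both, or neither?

neither

Condition A:
Fe²⁺ is present, so RudA is inactive.
With no repressor bound, *kepS* is transcribed.
So KepS is produced and active.
Citrulline is absent, so SibU is active.
cAMP is present, so HolP is active.
Fumarate is present, so VelC is inactive.
Required activator VelC is absent, so *torZ* is not transcribed.
So TorZ is not produced.
Required activator TorZ is absent, so *jovK* is not transcribed.
So JovK is not produced.
With repressor KepS bound, *bexV* is not transcribed.
→ *bexV* is OFF in A.
Condition B:
Fe²⁺ is present, so RudA is inactive.
With no repressor bound, *kepS* is transcribed.
So KepS is produced and active.
Citrulline is absent, so SibU is active.
cAMP is present, so HolP is active.
Fumarate is absent, so VelC is active.
No repressor is bound and HolP and VelC are active, so *torZ* is transcribed.
So TorZ is produced and active.
No repressor is bound and TorZ is active, so *jovK* is transcribed.
So JovK is produced and active.
With repressor KepS bound, *bexV* is not transcribed.
→ *bexV* is OFF in B.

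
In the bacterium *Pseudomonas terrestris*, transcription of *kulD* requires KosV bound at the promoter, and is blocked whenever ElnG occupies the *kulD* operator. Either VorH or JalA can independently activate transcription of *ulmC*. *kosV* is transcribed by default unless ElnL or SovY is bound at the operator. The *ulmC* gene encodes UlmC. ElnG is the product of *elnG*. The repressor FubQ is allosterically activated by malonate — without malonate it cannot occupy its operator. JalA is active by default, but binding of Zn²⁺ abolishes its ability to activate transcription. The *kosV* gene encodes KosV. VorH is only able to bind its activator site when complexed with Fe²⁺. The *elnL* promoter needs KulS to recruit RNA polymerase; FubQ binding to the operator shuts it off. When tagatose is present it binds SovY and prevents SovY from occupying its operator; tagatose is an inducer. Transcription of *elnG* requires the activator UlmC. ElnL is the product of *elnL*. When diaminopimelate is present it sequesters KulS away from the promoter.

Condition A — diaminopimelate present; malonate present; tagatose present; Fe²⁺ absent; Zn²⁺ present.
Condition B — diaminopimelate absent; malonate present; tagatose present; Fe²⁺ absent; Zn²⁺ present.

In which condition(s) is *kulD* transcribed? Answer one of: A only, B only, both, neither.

Condition A:
Diaminopimelate is present, so KulS is inactive.
Malonate is present, so FubQ is active.
With repressor FubQ bound, *elnL* is not transcribed.
So ElnL is not produced.
Tagatose is present, so SovY is inactive.
With no repressor bound, *kosV* is transcribed.
So KosV is produced and active.
Fe²⁺ is absent, so VorH is inactive.
Zn²⁺ is present, so JalA is inactive.
No activator is available at the *ulmC* promoter, so *ulmC* is not transcribed.
So UlmC is not produced.
Required activator UlmC is absent, so *elnG* is not transcribed.
So ElnG is not produced.
No repressor is bound and KosV is active, so *kulD* is transcribed.
→ *kulD* is ON in A.
Condition B:
Diaminopimelate is absent, so KulS is active.
Malonate is present, so FubQ is active.
With repressor FubQ bound, *elnL* is not transcribed.
So ElnL is not produced.
Tagatose is present, so SovY is inactive.
With no repressor bound, *kosV* is transcribed.
So KosV is produced and active.
Fe²⁺ is absent, so VorH is inactive.
Zn²⁺ is present, so JalA is inactive.
No activator is available at the *ulmC* promoter, so *ulmC* is not transcribed.
So UlmC is not produced.
Required activator UlmC is absent, so *elnG* is not transcribed.
So ElnG is not produced.
No repressor is bound and KosV is active, so *kulD* is transcribed.
→ *kulD* is ON in B.

both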